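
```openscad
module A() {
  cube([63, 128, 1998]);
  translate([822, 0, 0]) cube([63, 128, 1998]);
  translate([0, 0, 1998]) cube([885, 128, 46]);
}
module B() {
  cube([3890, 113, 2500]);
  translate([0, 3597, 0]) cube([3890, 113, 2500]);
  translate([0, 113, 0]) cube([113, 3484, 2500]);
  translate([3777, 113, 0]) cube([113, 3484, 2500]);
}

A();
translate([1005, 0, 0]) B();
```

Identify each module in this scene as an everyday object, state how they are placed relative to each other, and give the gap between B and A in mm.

A is a door frame. B is a house frame. The house frame is on the floor beside the door frame on its +x side. The gap between the house frame and the door frame is 120 mm.

The house frame's nearest face is 120 mm from the door frame's +x face.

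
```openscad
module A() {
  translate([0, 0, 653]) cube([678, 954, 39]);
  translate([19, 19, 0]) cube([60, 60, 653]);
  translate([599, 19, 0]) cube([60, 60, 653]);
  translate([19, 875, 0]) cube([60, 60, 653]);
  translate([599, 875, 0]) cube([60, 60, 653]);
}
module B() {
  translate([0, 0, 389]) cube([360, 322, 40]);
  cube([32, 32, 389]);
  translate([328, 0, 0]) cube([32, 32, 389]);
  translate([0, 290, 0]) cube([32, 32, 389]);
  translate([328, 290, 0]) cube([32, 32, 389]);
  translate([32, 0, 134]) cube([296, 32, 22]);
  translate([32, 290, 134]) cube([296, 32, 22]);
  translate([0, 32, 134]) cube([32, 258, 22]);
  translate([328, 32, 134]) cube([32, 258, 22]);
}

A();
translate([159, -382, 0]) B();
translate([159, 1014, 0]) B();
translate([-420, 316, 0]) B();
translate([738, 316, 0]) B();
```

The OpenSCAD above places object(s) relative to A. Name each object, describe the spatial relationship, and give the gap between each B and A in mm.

A is a table. B is a stool. Four stools sit around the table at the −y, +y, −x, +x sides. The gap between each stool and the table is 60 mm.

Each stool's nearest face is 60 mm from the table's bounding box.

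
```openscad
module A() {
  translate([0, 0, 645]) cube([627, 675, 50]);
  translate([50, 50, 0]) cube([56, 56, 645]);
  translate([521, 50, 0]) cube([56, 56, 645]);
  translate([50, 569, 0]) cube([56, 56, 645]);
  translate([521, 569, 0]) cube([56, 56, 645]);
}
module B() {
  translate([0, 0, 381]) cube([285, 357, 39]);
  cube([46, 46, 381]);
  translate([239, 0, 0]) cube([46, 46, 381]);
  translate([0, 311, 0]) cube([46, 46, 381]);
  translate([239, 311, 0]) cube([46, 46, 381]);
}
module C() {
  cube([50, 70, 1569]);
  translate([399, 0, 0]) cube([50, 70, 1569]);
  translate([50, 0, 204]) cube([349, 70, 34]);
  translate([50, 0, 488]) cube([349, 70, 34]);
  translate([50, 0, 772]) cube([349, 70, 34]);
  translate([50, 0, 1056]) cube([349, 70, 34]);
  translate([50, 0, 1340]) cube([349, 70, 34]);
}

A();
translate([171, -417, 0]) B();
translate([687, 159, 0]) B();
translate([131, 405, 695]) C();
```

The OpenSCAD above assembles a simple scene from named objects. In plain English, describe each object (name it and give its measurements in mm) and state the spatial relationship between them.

A is a table with a 627×675 mm rectangular top, 50 mm thick, top surface at z = 695 mm, supported by four 56×56 mm square legs, each inset 50 mm from the nearest pair of top edges, running from the floor.

B is a simple wooden stool: a rectangular seat 285 mm (x) by 357 mm (y), 39 mm thick, top face at z = 420 mm, on four square legs, each 46×46 mm in cross-section. The legs rest on z = 0, each flush with a corner of the seat.

C is a wooden ladder with two side rails of 50×70 mm section and 1569 mm height, set 449 mm apart overall. Between them run 5 rectangular rungs (70 mm deep, 34 mm thick), front faces flush with the rails' −y face. The bottom of the first rung is 204 mm above the floor and each subsequent rung is 284 mm higher than the one below.

Two stools sit around the table at the −y, +x sides. The ladder is on top of the table.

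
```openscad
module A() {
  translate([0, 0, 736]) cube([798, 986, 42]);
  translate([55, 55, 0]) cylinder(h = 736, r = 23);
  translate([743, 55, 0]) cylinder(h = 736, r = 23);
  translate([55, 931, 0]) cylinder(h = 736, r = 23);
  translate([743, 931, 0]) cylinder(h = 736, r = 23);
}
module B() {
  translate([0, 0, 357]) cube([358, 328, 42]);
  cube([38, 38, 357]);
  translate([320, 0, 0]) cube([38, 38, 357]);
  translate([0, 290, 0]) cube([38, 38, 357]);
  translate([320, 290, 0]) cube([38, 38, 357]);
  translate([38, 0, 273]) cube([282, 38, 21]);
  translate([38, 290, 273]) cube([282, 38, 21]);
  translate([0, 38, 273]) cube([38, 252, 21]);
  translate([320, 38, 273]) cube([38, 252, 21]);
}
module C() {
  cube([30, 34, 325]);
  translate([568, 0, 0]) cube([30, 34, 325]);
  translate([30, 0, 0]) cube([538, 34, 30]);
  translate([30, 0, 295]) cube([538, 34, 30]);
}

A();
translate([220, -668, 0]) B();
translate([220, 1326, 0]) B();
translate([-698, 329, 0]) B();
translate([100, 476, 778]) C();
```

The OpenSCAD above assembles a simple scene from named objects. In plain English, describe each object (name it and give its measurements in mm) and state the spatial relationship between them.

A is a table with a 798×986 mm rectangular top, 42 mm thick, top surface at z = 778 mm, supported by four round legs of 46 mm diameter, each leg's bounding box inset 32 mm from the nearest pair of top edges, running from the floor.

B is a four-legged stool. The seat is a 358×328×42 mm slab whose top surface is at z = 399 mm; four square legs, each 38×38 mm in cross-section, run from the floor (z = 0) to the underside of the seat, each flush with a corner of the seat. Four stretchers, 38 mm wide and 21 mm tall, connect adjacent legs with their undersides at z = 273 mm, each running between the inner faces of the legs it joins and aligned with the legs' outer faces on the other axis.

C is a rectangular picture frame lying in the x–z plane (depth along y). The opening is 538 mm wide (x) by 265 mm tall (z), surrounded by a border 30 mm wide on all four sides. The frame is 34 mm deep and is made of two full-height vertical stiles with two horizontal rails fitted between them.

Three stools sit around the table at the −y, +y, −x sides. The picture frame is on top of the table, centred.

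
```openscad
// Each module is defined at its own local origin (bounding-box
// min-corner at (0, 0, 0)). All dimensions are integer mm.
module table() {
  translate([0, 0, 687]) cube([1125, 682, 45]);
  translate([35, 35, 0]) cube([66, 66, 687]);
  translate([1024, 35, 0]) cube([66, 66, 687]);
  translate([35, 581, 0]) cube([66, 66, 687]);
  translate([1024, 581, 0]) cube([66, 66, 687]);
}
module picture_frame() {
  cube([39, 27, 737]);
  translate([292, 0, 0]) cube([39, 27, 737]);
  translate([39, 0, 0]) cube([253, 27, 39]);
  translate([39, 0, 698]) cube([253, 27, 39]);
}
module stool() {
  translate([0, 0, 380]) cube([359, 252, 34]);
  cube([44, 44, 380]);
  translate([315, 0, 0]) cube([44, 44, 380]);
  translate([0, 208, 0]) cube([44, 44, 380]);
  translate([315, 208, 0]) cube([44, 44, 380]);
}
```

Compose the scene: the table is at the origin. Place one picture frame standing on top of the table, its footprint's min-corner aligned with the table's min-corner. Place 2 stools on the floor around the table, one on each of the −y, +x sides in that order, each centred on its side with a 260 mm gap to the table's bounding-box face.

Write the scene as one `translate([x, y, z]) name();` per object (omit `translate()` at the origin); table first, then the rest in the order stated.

table();
translate([0, 0, 732]) picture_frame();
translate([383, -512, 0]) stool();
translate([1385, 215, 0]) stool();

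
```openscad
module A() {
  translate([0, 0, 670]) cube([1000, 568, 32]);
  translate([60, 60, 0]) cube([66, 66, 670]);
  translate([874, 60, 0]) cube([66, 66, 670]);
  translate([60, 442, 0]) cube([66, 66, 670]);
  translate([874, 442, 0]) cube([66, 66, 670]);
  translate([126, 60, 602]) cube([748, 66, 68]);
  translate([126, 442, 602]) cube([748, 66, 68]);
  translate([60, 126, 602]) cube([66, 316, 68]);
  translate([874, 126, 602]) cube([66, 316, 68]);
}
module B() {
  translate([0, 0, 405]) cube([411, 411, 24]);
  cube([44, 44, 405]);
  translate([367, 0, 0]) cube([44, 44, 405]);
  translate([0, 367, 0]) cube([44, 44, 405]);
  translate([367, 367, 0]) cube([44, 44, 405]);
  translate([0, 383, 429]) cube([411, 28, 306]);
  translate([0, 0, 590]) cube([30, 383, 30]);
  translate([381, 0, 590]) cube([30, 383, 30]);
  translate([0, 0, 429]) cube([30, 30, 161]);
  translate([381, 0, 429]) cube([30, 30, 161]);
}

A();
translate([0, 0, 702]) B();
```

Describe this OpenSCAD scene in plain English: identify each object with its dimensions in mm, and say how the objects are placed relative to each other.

A is a table: top 1000 mm (x) × 568 mm (y), 32 mm thick, upper face at z = 702 mm, on four 66×66 mm square legs, each inset 60 mm from the nearest pair of top edges, running from z = 0 to the bottom of the top. Four apron rails, 66 mm thick and 68 mm tall, run between adjacent legs with their top edges flush with the underside of the top and their outer faces flush with the legs' outer faces.

B is a chair: 411×411 mm seat, 24 mm thick, top at z = 429 mm, on four 44 mm square corner legs flush with the seat edges. A 28 mm thick backrest slab spans the full seat width, extending 306 mm above the seat top, its back face flush with the seat's +y edge. Two armrests of 30×30 mm section run along each side from the seat's front edge to the front of the backrest, top faces 191 mm above the seat top and outer faces flush with the seat's x-edges; a 30×30 mm post under the front of each armrest stands on the seat at the front corner.

The chair is on top of the table.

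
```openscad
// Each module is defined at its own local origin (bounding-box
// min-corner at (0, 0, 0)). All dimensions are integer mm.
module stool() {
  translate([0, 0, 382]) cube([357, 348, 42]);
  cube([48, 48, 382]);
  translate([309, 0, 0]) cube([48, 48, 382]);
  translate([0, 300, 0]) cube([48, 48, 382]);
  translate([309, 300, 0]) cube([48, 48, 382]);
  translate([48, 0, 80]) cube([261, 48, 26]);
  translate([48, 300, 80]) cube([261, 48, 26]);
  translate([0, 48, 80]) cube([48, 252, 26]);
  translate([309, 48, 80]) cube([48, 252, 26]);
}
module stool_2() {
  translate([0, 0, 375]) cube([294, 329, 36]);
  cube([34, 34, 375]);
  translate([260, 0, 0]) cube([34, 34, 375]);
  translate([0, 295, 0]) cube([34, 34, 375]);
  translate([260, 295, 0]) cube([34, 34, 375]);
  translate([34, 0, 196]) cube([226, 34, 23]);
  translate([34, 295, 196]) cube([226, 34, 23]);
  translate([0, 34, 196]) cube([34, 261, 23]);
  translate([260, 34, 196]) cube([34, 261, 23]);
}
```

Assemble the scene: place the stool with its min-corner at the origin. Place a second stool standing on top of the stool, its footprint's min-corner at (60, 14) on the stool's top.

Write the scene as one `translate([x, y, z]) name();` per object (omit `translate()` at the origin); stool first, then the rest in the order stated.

stool();
translate([60, 14, 424]) stool_2();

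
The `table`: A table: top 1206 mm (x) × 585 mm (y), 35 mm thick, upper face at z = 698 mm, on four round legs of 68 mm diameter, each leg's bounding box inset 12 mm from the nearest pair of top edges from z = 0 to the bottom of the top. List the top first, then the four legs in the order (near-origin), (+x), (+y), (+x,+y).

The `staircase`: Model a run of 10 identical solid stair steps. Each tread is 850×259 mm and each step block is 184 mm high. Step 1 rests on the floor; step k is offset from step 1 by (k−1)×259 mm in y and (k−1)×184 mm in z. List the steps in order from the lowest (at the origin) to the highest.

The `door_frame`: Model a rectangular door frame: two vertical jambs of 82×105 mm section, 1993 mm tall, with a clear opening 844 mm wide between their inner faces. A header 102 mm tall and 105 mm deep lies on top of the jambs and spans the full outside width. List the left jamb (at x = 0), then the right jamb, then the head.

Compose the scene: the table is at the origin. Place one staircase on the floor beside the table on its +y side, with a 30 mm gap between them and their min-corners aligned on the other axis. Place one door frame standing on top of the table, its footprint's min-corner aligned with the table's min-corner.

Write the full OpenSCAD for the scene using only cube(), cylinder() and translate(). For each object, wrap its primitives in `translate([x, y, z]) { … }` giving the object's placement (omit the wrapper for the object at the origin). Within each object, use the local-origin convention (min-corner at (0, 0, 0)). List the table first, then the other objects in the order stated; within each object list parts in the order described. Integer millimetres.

translate([0, 0, 663]) cube([1206, 585, 35]);
translate([46, 46, 0]) cylinder(h = 663, r = 34);
translate([1160, 46, 0]) cylinder(h = 663, r = 34);
translate([46, 539, 0]) cylinder(h = 663, r = 34);
translate([1160, 539, 0]) cylinder(h = 663, r = 34);
translate([0, 615, 0]) {
  cube([850, 259, 184]);
  translate([0, 259, 184]) cube([850, 259, 184]);
  translate([0, 518, 368]) cube([850, 259, 184]);
  translate([0, 777, 552]) cube([850, 259, 184]);
  translate([0, 1036, 736]) cube([850, 259, 184]);
  translate([0, 1295, 920]) cube([850, 259, 184]);
  translate([0, 1554, 1104]) cube([850, 259, 184]);
  translate([0, 1813, 1288]) cube([850, 259, 184]);
  translate([0, 2072, 1472]) cube([850, 259, 184]);
  translate([0, 2331, 1656]) cube([850, 259, 184]);
}
translate([0, 0, 698]) {
  cube([82, 105, 1993]);
  translate([926, 0, 0]) cube([82, 105, 1993]);
  translate([0, 0, 1993]) cube([1008, 105, 102]);
}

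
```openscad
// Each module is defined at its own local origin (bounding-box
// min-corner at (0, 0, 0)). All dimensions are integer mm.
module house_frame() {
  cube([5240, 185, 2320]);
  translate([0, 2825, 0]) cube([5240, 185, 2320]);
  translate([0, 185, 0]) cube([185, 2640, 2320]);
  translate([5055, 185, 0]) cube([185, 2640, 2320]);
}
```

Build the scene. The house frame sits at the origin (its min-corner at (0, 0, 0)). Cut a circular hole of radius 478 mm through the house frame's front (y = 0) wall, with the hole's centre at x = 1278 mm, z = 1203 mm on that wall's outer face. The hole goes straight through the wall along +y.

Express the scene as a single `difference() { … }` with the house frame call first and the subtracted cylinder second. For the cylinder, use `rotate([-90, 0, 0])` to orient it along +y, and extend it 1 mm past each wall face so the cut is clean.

difference() {
  house_frame();
  translate([1278, -1, 1203]) rotate([-90, 0, 0]) cylinder(h = 187, r = 478);
}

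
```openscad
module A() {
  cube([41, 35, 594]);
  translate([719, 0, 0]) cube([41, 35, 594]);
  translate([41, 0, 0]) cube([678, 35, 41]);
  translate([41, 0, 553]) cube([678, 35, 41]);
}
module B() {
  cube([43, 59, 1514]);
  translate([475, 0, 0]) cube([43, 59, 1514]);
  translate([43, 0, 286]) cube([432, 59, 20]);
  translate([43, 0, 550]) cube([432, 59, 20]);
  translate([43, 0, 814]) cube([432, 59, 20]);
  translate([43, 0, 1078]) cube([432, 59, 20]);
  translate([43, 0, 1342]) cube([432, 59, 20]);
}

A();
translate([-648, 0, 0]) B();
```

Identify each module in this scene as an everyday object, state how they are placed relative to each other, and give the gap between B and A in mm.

A is a picture frame. B is a ladder. The ladder is on the floor beside the picture frame on its −x side. The gap between the ladder and the picture frame is 130 mm.

The ladder's nearest face is 130 mm from the picture frame's −x face.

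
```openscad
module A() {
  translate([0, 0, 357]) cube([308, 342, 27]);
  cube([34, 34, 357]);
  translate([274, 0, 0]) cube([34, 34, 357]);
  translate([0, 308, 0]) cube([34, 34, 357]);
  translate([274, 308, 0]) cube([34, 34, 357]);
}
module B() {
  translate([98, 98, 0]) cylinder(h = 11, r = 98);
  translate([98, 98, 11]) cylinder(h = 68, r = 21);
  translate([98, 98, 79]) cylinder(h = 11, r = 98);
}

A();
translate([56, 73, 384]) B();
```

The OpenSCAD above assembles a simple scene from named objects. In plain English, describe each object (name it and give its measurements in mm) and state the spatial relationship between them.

A is a four-legged stool. The seat is 308×342 mm, 27 mm thick, top at z = 384 mm. It stands on four square legs, each 34×34 mm in cross-section, from z = 0 to the seat underside, each flush with a corner of the seat.

B is a spool: two coaxial disc flanges of radius 98 mm and thickness 11 mm, joined by a core cylinder of radius 21 mm and height 68 mm. The lower flange rests on z = 0 and the three cylinders share a vertical axis.

The spool is on top of the stool, centred.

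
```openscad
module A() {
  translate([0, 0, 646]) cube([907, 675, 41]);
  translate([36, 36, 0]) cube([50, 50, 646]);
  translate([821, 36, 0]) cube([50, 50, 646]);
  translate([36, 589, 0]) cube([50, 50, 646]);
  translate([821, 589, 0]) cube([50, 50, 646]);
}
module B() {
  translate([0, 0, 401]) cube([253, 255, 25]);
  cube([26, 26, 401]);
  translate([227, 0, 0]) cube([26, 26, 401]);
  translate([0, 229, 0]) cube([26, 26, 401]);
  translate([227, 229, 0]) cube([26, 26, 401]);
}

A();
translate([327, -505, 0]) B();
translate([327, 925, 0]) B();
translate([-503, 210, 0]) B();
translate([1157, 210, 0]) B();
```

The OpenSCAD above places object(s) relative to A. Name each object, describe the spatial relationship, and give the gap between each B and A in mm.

Each stool's nearest face is 250 mm from the table's bounding box.

A is a table. B is a stool. Four stools sit around the table at the −y, +y, −x, +x sides. The gap between each stool and the table is 250 mm.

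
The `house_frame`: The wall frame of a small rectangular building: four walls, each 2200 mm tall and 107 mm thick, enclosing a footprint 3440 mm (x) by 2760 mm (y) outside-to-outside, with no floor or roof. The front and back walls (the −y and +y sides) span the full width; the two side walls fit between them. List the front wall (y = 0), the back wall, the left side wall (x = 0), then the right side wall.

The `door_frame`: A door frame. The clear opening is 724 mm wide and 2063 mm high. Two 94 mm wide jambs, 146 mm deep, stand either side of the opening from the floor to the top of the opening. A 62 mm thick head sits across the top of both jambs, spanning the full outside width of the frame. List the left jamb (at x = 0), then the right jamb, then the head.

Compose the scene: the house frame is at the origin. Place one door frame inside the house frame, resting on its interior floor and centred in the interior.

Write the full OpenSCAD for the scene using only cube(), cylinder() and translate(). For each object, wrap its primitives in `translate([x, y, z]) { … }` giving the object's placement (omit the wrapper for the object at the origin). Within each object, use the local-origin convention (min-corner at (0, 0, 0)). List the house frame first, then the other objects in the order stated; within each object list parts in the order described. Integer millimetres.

cube([3440, 107, 2200]);
translate([0, 2653, 0]) cube([3440, 107, 2200]);
translate([0, 107, 0]) cube([107, 2546, 2200]);
translate([3333, 107, 0]) cube([107, 2546, 2200]);
translate([1264, 1307, 0]) {
  cube([94, 146, 2063]);
  translate([818, 0, 0]) cube([94, 146, 2063]);
  translate([0, 0, 2063]) cube([912, 146, 62]);
}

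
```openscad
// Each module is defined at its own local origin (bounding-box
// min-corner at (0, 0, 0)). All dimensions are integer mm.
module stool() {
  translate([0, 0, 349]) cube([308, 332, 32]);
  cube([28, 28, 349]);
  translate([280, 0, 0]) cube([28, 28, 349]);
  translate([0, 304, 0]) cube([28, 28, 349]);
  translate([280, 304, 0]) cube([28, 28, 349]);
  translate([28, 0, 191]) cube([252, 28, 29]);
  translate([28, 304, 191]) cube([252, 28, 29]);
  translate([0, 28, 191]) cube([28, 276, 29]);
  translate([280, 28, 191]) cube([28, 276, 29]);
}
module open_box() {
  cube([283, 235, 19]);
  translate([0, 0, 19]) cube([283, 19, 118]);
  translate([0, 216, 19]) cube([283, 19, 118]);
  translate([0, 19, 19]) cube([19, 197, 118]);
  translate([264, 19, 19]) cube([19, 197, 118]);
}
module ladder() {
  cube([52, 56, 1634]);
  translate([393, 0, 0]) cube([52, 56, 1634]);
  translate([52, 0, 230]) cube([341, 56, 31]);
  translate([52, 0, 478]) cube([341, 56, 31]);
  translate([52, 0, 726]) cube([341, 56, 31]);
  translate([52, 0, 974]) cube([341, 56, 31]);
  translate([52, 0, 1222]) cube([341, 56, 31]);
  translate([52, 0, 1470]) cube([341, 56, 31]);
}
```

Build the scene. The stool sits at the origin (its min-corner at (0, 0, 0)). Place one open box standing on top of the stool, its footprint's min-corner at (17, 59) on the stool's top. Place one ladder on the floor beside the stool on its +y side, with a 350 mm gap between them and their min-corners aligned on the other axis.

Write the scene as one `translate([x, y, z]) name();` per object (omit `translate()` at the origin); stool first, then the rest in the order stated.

stool();
translate([17, 59, 381]) open_box();
translate([0, 682, 0]) ladder();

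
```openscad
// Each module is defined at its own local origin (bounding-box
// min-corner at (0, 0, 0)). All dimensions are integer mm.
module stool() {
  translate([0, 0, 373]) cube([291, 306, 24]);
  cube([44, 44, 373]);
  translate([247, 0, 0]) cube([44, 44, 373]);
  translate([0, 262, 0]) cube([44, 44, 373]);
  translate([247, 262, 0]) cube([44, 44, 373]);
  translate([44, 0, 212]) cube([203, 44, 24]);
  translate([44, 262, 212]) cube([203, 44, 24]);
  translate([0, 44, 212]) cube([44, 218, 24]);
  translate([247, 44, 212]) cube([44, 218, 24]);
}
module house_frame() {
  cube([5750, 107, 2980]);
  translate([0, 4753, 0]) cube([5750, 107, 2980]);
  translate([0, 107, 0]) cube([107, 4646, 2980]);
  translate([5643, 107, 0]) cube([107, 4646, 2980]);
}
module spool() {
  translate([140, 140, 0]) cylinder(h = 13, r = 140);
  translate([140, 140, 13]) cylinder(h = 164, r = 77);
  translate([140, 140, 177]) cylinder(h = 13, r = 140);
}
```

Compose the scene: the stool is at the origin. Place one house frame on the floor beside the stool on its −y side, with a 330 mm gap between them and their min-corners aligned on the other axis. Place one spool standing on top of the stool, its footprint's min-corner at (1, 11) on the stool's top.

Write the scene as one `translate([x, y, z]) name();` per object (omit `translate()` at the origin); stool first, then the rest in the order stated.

stool();
translate([0, -5190, 0]) house_frame();
translate([1, 11, 397]) spool();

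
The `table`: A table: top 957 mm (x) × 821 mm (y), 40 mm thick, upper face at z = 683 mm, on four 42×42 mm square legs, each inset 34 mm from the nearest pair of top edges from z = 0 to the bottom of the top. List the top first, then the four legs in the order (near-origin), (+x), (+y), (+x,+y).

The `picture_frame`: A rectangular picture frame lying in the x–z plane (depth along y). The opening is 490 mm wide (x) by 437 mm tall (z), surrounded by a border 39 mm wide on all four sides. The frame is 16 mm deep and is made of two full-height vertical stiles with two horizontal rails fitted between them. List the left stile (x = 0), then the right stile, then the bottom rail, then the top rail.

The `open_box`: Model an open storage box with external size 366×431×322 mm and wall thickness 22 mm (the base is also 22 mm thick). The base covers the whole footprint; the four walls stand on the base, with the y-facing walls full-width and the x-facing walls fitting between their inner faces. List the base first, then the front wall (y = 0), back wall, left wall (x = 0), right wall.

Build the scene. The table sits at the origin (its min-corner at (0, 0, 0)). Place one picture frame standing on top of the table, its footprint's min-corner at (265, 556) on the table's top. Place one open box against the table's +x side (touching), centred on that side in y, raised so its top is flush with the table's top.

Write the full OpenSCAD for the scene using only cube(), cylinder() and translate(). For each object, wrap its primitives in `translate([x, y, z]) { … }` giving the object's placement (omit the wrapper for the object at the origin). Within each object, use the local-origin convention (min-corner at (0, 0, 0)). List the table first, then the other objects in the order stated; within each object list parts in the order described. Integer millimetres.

translate([0, 0, 643]) cube([957, 821, 40]);
translate([34, 34, 0]) cube([42, 42, 643]);
translate([881, 34, 0]) cube([42, 42, 643]);
translate([34, 745, 0]) cube([42, 42, 643]);
translate([881, 745, 0]) cube([42, 42, 643]);
translate([265, 556, 683]) {
  cube([39, 16, 515]);
  translate([529, 0, 0]) cube([39, 16, 515]);
  translate([39, 0, 0]) cube([490, 16, 39]);
  translate([39, 0, 476]) cube([490, 16, 39]);
}
translate([957, 195, 361]) {
  cube([366, 431, 22]);
  translate([0, 0, 22]) cube([366, 22, 300]);
  translate([0, 409, 22]) cube([366, 22, 300]);
  translate([0, 22, 22]) cube([22, 387, 300]);
  translate([344, 22, 22]) cube([22, 387, 300]);
}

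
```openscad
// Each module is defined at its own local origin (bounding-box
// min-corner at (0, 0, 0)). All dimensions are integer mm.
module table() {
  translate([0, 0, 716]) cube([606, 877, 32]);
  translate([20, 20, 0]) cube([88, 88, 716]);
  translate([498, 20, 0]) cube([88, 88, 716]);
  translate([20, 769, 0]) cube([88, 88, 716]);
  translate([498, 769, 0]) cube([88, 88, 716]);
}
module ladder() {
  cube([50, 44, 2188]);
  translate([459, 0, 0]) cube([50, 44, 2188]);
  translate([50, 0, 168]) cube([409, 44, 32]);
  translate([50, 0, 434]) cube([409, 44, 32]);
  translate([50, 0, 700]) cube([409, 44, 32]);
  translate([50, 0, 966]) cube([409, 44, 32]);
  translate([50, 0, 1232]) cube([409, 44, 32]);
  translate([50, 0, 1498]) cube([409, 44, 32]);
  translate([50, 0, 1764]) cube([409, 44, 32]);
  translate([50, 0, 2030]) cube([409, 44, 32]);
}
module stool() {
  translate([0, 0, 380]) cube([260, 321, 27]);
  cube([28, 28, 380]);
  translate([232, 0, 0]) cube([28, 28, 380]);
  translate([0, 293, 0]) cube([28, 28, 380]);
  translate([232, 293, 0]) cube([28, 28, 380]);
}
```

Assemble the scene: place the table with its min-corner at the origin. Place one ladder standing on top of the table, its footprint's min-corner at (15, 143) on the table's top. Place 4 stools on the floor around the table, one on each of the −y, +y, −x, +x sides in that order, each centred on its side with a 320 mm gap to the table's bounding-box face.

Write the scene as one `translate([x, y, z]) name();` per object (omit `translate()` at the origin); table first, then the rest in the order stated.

table();
translate([15, 143, 748]) ladder();
translate([173, -641, 0]) stool();
translate([173, 1197, 0]) stool();
translate([-580, 278, 0]) stool();
translate([926, 278, 0]) stool();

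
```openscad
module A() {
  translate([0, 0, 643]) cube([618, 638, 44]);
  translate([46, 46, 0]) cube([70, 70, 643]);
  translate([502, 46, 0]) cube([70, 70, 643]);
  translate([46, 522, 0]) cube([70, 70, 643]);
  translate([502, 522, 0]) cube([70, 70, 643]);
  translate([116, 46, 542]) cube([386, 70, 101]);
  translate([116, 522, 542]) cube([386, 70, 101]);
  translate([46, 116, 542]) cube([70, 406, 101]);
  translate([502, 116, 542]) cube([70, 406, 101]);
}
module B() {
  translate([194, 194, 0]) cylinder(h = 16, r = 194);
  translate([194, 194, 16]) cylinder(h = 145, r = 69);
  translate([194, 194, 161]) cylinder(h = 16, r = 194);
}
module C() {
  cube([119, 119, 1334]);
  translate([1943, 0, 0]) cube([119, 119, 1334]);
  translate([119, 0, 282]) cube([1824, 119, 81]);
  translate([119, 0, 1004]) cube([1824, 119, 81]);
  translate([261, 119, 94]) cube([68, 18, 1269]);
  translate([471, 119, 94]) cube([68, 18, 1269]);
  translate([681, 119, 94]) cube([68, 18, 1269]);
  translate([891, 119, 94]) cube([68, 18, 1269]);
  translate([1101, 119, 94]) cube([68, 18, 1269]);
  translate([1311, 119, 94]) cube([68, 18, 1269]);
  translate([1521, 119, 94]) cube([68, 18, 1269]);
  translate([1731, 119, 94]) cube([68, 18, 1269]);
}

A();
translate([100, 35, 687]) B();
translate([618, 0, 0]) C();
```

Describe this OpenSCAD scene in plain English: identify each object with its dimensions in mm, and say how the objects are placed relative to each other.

A is a table with a 618×638 mm rectangular top, 44 mm thick, top surface at z = 687 mm, supported by four 70×70 mm square legs, each inset 46 mm from the nearest pair of top edges, running from the floor. Four apron rails, 70 mm thick and 101 mm tall, run between adjacent legs with their top edges flush with the underside of the top and their outer faces flush with the legs' outer faces.

B is a spool: two coaxial disc flanges of radius 194 mm and thickness 16 mm, joined by a core cylinder of radius 69 mm and height 145 mm. The lower flange rests on z = 0 and the three cylinders share a vertical axis.

C is a fence section. Two 119×119 mm posts, 1334 mm tall, stand on the floor with a clear span of 1824 mm between their inner faces. Two horizontal rails of 119×81 mm section span the gap between the posts with their undersides at z = 282 mm and z = 1004 mm, flush with the posts' −y face. 8 pickets, each 68 mm wide, 18 mm thick and 1269 mm tall, are fixed to the +y face of the rails with their bottoms at z = 94 mm, evenly spaced across the span with equal gaps (rounded down to the nearest mm) at the −x end and between each pair — any rounding remainder accumulates at the +x end.

The spool is on top of the table. The fence section is against the table's +x side, with their −y faces flush.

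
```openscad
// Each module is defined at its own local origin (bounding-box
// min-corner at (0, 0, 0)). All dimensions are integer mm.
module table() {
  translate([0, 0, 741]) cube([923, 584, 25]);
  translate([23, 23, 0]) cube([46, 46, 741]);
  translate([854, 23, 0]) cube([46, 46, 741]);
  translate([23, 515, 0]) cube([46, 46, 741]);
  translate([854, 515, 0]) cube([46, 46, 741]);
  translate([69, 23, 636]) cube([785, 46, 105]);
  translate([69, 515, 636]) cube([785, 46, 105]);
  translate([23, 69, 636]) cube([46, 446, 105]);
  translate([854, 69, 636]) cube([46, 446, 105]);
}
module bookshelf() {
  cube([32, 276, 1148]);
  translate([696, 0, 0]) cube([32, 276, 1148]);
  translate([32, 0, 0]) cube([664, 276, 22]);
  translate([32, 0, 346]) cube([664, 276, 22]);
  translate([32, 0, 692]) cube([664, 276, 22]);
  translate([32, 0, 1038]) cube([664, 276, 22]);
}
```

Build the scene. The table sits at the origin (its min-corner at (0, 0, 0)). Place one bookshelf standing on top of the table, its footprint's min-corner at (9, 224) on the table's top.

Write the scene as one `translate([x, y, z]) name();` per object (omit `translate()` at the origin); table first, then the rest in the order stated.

table();
translate([9, 224, 766]) bookshelf();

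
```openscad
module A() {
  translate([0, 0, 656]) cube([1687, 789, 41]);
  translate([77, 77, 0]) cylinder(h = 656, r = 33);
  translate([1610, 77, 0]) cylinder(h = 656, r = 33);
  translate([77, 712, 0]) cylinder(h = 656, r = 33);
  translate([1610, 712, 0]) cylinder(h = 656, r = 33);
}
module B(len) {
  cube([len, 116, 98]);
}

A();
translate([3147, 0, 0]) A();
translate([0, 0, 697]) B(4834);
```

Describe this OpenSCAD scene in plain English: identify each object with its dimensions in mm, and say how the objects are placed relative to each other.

A is a table: top 1687 mm (x) × 789 mm (y), 41 mm thick, upper face at z = 697 mm, on four round legs of 66 mm diameter, each leg's bounding box inset 44 mm from the nearest pair of top edges, running from z = 0 to the bottom of the top.

B is a rectangular beam 4834 mm long (x), 116 mm deep (y), 98 mm thick (z).

The beam spans the tops of two tables placed 1460 mm apart, resting at z = 697 mm.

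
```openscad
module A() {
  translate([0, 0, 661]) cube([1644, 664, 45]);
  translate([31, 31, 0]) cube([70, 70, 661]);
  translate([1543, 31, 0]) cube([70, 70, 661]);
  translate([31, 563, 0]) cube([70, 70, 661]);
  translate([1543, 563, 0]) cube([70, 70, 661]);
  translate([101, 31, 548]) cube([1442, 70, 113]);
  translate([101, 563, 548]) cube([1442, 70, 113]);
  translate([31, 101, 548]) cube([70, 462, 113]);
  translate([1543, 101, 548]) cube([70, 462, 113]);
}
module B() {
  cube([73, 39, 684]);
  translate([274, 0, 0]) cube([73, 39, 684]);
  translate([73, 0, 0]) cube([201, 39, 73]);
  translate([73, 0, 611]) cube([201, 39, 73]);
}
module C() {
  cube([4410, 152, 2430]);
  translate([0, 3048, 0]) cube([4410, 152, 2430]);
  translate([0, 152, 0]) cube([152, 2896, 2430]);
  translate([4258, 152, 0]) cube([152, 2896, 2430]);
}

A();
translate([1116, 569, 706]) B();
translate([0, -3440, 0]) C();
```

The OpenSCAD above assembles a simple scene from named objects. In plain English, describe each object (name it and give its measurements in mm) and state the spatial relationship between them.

A is a table: top 1644 mm (x) × 664 mm (y), 45 mm thick, upper face at z = 706 mm, on four 70×70 mm square legs, each inset 31 mm from the nearest pair of top edges, running from z = 0 to the bottom of the top. Four apron rails, 70 mm thick and 113 mm tall, run between adjacent legs with their top edges flush with the underside of the top and their outer faces flush with the legs' outer faces.

B is a rectangular picture frame lying in the x–z plane (depth along y). The opening is 201 mm wide (x) by 538 mm tall (z), surrounded by a border 73 mm wide on all four sides. The frame is 39 mm deep and is made of two full-height vertical stiles with two horizontal rails fitted between them.

C is the wall frame of a small rectangular building: four walls, each 2430 mm tall and 152 mm thick, enclosing a footprint 4410 mm (x) by 3200 mm (y) outside-to-outside, with no floor or roof. The front and back walls (the −y and +y sides) span the full width; the two side walls fit between them.

The picture frame is on top of the table. The house frame is on the floor beside the table on its −y side.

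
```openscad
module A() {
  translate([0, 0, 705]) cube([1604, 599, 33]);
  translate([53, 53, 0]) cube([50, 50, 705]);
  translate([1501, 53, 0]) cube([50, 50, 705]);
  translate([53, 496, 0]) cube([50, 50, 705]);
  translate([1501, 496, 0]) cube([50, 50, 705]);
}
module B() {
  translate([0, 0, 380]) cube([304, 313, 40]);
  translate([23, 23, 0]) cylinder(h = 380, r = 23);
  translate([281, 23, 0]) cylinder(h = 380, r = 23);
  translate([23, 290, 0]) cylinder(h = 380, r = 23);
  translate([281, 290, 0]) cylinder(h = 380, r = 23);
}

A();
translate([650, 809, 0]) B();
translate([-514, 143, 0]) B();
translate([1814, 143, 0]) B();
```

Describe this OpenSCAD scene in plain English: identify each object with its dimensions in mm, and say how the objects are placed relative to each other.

A is a table: top 1604 mm (x) × 599 mm (y), 33 mm thick, upper face at z = 738 mm, on four 50×50 mm square legs, each inset 53 mm from the nearest pair of top edges, running from z = 0 to the bottom of the top.

B is a simple wooden stool: a rectangular seat 304 mm (x) by 313 mm (y), 40 mm thick, top face at z = 420 mm, on four round legs, each 46 mm in diameter. The legs rest on z = 0, each leg's axis is inset half a diameter from the nearest pair of seat edges (so the leg's bounding box is flush with the corner).

Three stools sit around the table at the +y, −x, +x sides.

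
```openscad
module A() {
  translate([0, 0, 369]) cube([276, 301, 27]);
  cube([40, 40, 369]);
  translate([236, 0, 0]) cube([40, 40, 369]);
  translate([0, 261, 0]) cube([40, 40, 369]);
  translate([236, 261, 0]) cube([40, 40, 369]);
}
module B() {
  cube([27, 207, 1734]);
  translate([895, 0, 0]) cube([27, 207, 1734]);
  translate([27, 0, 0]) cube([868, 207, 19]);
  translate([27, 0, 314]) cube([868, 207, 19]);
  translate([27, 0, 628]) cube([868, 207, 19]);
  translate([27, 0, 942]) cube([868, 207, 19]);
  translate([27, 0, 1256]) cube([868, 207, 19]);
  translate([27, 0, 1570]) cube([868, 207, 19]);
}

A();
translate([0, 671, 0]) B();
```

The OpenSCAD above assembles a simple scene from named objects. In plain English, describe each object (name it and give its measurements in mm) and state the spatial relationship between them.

A is a four-legged stool. The seat is 276×301 mm, 27 mm thick, top at z = 396 mm. It stands on four square legs, each 40×40 mm in cross-section, from z = 0 to the seat underside, each flush with a corner of the seat.

B is an open bookshelf. Two side panels, each 27 mm thick, 207 mm deep and 1734 mm tall, stand 922 mm apart (outside-to-outside). Between them sit 6 shelves, each 19 mm thick and 207 mm deep, spanning the full gap between the sides. The bottom shelf rests on the floor (its underside at z = 0) and the clear gap between one shelf's top and the next shelf's underside is 295 mm.

The bookshelf is on the floor beside the stool on its +y side.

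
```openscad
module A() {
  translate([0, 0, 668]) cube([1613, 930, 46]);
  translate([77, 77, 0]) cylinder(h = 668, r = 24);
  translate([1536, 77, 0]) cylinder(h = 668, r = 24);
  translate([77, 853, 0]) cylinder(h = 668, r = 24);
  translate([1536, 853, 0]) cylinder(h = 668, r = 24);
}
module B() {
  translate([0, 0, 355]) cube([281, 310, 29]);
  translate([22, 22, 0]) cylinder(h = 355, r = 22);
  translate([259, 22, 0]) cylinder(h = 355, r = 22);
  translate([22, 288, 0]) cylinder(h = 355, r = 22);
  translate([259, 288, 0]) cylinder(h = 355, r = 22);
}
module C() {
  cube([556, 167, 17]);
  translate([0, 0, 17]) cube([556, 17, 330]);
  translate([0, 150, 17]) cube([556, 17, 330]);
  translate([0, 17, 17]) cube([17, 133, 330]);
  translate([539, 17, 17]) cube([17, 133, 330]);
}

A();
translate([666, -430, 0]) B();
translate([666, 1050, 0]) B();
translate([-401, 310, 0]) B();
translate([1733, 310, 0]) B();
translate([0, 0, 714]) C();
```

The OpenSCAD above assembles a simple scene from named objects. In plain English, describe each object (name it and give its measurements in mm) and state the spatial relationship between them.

A is a table with a 1613×930 mm rectangular top, 46 mm thick, top surface at z = 714 mm, supported by four round legs of 48 mm diameter, each leg's bounding box inset 53 mm from the nearest pair of top edges, running from the floor.

B is a simple wooden stool: a rectangular seat 281 mm (x) by 310 mm (y), 29 mm thick, top face at z = 384 mm, on four round legs, each 44 mm in diameter. The legs rest on z = 0, each leg's axis is inset half a diameter from the nearest pair of seat edges (so the leg's bounding box is flush with the corner).

C is an open storage box with external size 556×167×347 mm and wall thickness 17 mm (the base is also 17 mm thick). The base covers the whole footprint; the four walls stand on the base, with the y-facing walls full-width and the x-facing walls fitting between their inner faces.

Four stools sit around the table at the −y, +y, −x, +x sides. The open box is on top of the table.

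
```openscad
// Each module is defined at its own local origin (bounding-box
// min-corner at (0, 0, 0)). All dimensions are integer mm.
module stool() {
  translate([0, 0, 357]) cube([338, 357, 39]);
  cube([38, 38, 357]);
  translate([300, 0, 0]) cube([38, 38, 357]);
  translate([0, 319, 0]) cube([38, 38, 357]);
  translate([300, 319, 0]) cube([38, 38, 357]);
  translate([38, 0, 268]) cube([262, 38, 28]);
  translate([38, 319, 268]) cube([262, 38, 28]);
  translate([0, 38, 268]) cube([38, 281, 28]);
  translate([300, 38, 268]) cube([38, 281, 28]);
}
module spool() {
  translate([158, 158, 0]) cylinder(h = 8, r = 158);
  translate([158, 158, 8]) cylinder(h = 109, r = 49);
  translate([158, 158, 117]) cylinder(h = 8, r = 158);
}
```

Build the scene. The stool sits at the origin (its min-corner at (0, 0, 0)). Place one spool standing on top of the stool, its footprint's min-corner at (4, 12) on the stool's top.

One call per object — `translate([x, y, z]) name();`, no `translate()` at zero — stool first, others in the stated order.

stool();
translate([4, 12, 396]) spool();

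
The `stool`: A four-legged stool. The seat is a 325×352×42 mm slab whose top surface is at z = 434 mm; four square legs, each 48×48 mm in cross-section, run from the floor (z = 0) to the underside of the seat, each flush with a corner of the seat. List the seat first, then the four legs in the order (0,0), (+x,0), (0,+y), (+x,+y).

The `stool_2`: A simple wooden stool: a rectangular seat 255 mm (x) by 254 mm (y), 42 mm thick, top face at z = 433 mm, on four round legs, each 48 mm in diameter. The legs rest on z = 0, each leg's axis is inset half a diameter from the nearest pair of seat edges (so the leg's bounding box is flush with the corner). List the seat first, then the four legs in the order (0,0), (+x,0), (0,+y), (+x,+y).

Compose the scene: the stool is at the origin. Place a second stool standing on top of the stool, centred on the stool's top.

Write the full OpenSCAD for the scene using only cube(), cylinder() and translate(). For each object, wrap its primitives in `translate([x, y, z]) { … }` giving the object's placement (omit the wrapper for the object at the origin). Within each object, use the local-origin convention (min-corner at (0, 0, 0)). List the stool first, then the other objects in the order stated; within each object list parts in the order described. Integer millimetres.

translate([0, 0, 392]) cube([325, 352, 42]);
cube([48, 48, 392]);
translate([277, 0, 0]) cube([48, 48, 392]);
translate([0, 304, 0]) cube([48, 48, 392]);
translate([277, 304, 0]) cube([48, 48, 392]);
translate([35, 49, 434]) {
  translate([0, 0, 391]) cube([255, 254, 42]);
  translate([24, 24, 0]) cylinder(h = 391, r = 24);
  translate([231, 24, 0]) cylinder(h = 391, r = 24);
  translate([24, 230, 0]) cylinder(h = 391, r = 24);
  translate([231, 230, 0]) cylinder(h = 391, r = 24);
}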